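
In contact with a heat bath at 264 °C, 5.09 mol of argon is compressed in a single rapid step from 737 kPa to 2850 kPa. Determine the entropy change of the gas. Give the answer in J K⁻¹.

ΔS_gas = -57.2 J/K

Entropy is a state function, so ΔS_gas depends only on the end states.
For an isothermal ideal gas ΔS_gas = nR ln(P₁/P₂) = 5.09 × 8.314 × ln(737/2850) = -57.2 J/K.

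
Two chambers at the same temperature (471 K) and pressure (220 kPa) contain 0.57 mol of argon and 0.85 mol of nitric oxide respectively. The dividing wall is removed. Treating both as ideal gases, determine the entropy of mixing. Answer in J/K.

ΔS_mix = 7.95 J/K

Mole fractions: x_A = 0.57/1.42 = 0.401, x_B = 0.599.
ΔS_mix = −R(n_A ln x_A + n_B ln x_B) = −8.314 × (0.57 ln 0.401 + 0.85 ln 0.599) = 7.95 J/K.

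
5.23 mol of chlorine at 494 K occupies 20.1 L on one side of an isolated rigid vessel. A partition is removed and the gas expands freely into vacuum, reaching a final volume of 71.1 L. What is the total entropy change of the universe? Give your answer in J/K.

For an ideal gas in free expansion Q = 0 and W = 0, so T is unchanged.
Entropy is a state function; using a reversible isothermal path, ΔS_gas = nR ln(V₂/V₁) = 5.23 × 8.314 × ln(71.1/20.1) = 54.9 J/K.
The insulated surroundings exchange no heat, so ΔS_surr = 0 and ΔS_universe = ΔS_gas.

ΔS_universe = 54.9 J/K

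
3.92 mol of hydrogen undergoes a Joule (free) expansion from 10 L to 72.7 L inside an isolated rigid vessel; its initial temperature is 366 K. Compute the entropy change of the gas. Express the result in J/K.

For an ideal gas in free expansion Q = 0 and W = 0, so T is unchanged.
Entropy is a state function; using a reversible isothermal path, ΔS_gas = nR ln(V₂/V₁) = 3.92 × 8.314 × ln(72.7/10) = 64.7 J/K.

ΔS_gas = 64.7 J/K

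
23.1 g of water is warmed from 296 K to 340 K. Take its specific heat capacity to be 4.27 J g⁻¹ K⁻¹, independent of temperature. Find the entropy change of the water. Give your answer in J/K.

ΔS = 13.7 J/K

ΔS = ∫dQ_rev/T = m c ln(T₂/T₁) = 23.1 × 4.27 × ln(340/296) = 13.7 J/K.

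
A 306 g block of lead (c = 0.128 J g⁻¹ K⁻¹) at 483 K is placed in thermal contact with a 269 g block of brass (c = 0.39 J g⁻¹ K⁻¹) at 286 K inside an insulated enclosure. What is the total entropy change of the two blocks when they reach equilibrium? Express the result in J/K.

Energy balance: T_f = (m₁c₁T₁ + m₂c₂T₂)/(m₁c₁ + m₂c₂) = 339.55 K.
ΔS₁ = m₁c₁ ln(T_f/T₁) = 39.168 × ln(339.55/483) = -13.8 J/K.
ΔS₂ = m₂c₂ ln(T_f/T₂) = 104.91 × ln(339.55/286) = 18.01 J/K.
ΔS_total = -13.8 + 18.01 = 4.21 J/K.

ΔS_total = 4.21 J/K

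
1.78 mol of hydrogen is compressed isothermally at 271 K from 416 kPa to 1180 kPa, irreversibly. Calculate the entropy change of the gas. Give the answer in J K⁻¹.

ΔS_gas = -15.4 J/K

Entropy is a state function, so ΔS_gas depends only on the end states.
For an isothermal ideal gas ΔS_gas = nR ln(P₁/P₂) = 1.78 × 8.314 × ln(416/1180) = -15.4 J/K.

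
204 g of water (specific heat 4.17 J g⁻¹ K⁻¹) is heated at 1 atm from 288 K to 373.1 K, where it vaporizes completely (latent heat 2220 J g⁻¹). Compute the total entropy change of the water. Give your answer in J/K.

ΔS = 1430 J/K

Warming step: ΔS₁ = m c ln(T_tr/T_i) = 204 × 4.17 × ln(373.1/288) = 220.2 J/K.
Phase change: ΔS₂ = +mL/T_tr = 204 × 2220 / 373.1 = 1214 J/K.
ΔS_total = (220.2) + (1214) = 1430 J/K.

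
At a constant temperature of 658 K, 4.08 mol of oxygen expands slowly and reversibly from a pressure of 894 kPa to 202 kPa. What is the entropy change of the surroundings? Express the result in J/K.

ΔS_surr = -50.5 J/K

For an isothermal ideal gas ΔS_gas = nR ln(P₁/P₂) = 4.08 × 8.314 × ln(894/202) = 50.5 J/K.
The process is reversible, so ΔS_surr = −ΔS_gas = -50.5 J/K and ΔS_universe = 0.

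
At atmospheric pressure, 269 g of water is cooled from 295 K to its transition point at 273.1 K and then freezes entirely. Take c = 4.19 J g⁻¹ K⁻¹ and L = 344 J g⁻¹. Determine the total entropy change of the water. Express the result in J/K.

Cooling step: ΔS₁ = m c ln(T_tr/T_i) = 269 × 4.19 × ln(273.1/295) = -86.94 J/K.
Phase change: ΔS₂ = −mL/T_tr = −269 × 344 / 273.1 = -338.8 J/K.
ΔS_total = (-86.94) + (-338.8) = -426 J/K.

ΔS = -426 J/K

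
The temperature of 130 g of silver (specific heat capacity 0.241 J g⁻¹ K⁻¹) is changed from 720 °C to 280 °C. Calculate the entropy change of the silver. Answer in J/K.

ΔS = -18.3 J/K

In kelvin: T₁ = 993.15 K, T₂ = 553.15 K. ΔS = ∫dQ_rev/T = m c ln(T₂/T₁) = 130 × 0.241 × ln(553.15/993.15) = -18.3 J/K.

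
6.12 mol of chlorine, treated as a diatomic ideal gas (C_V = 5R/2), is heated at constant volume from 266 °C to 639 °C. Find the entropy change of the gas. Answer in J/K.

ΔS = 66.9 J/K

In kelvin: T₁ = 539.15 K, T₂ = 912.15 K. At constant volume, ΔS = nC_V ln(T₂/T₁) with C_V = 5R/2 = 20.79 J mol⁻¹ K⁻¹.
ΔS = 6.12 × 20.79 × ln(912.15/539.15) = 66.9 J/K.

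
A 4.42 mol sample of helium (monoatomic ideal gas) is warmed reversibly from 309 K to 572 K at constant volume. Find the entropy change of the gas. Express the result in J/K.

At constant volume, ΔS = nC_V ln(T₂/T₁) with C_V = 3R/2 = 12.47 J mol⁻¹ K⁻¹.
ΔS = 4.42 × 12.47 × ln(572/309) = 33.9 J/K.

ΔS = 33.9 J/K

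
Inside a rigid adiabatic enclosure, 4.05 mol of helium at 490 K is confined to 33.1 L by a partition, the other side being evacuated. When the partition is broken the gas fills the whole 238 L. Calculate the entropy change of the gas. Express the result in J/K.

ΔS_gas = 66.4 J/K

For an ideal gas in free expansion Q = 0 and W = 0, so T is unchanged.
Entropy is a state function; using a reversible isothermal path, ΔS_gas = nR ln(V₂/V₁) = 4.05 × 8.314 × ln(238/33.1) = 66.4 J/K.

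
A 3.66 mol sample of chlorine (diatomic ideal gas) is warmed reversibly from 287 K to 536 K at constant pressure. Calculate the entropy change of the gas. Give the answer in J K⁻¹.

At constant pressure, ΔS = nC_p ln(T₂/T₁) with C_p = 7R/2 = 29.1 J mol⁻¹ K⁻¹.
ΔS = 3.66 × 29.1 × ln(536/287) = 66.5 J/K.

ΔS = 66.5 J/K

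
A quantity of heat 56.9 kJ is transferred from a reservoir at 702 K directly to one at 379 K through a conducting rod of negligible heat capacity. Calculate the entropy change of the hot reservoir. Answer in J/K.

ΔS_hot = -81.1 J/K

The hot reservoir loses heat Q, so ΔS_hot = −Q/T_H = −56900/702 = -81.1 J/K.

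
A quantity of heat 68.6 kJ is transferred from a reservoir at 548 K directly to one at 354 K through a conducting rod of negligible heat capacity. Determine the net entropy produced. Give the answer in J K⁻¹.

ΔS_hot = −Q/T_H = −68600/548 = -125.2 J/K and ΔS_cold = +Q/T_C = 68600/354 = 193.8 J/K.
ΔS_total = -125.2 + 193.8 = 68.6 J/K, positive as the second law requires.

ΔS_total = 68.6 J/K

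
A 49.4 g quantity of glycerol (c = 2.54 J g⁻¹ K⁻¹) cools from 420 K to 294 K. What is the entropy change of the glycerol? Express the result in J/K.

ΔS = -44.8 J/K

ΔS = ∫dQ_rev/T = m c ln(T₂/T₁) = 49.4 × 2.54 × ln(294/420) = -44.8 J/K.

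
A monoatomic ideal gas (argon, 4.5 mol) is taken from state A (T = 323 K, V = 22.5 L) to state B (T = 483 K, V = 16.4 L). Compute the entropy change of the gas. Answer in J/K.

ΔS = 10.7 J/K

Entropy is a state function: ΔS = nC_V ln(T₂/T₁) + nR ln(V₂/V₁), with C_V = 3R/2 = 12.47 J mol⁻¹ K⁻¹ for a monoatomic ideal gas.
ΔS = 4.5 × [12.47 × ln(483/323) + 8.314 × ln(16.4/22.5)] = 10.7 J/K.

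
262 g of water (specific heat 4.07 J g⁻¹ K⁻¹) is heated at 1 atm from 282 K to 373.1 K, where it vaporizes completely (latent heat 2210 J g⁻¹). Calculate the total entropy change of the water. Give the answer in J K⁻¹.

Warming step: ΔS₁ = m c ln(T_tr/T_i) = 262 × 4.07 × ln(373.1/282) = 298.5 J/K.
Phase change: ΔS₂ = +mL/T_tr = 262 × 2210 / 373.1 = 1552 J/K.
ΔS_total = (298.5) + (1552) = 1850 J/K.

ΔS = 1850 J/K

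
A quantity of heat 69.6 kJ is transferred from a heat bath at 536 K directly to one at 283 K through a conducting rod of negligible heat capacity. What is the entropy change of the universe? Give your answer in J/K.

ΔS_total = 116 J/K

ΔS_hot = −Q/T_H = −69600/536 = -129.9 J/K and ΔS_cold = +Q/T_C = 69600/283 = 245.9 J/K.
ΔS_total = -129.9 + 245.9 = 116 J/K, positive as the second law requires.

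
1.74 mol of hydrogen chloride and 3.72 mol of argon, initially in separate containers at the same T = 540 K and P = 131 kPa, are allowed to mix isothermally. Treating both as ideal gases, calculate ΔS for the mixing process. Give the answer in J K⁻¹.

Mole fractions: x_A = 1.74/5.46 = 0.319, x_B = 0.681.
ΔS_mix = −R(n_A ln x_A + n_B ln x_B) = −8.314 × (1.74 ln 0.319 + 3.72 ln 0.681) = 28.4 J/K.

ΔS_mix = 28.4 J/K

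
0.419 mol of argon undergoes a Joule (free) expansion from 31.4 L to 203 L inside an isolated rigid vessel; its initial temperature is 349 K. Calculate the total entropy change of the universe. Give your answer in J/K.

For an ideal gas in free expansion Q = 0 and W = 0, so T is unchanged.
Entropy is a state function; using a reversible isothermal path, ΔS_gas = nR ln(V₂/V₁) = 0.419 × 8.314 × ln(203/31.4) = 6.5 J/K.
The insulated surroundings exchange no heat, so ΔS_surr = 0 and ΔS_universe = ΔS_gas.

ΔS_universe = 6.5 J/K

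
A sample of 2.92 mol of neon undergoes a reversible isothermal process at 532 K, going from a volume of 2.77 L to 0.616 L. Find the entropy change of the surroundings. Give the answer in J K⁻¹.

ΔS_surr = 36.5 J/K

For an isothermal ideal gas ΔS_gas = nR ln(V₂/V₁) = 2.92 × 8.314 × ln(0.616/2.77) = -36.5 J/K.
The process is reversible, so ΔS_surr = −ΔS_gas = 36.5 J/K and ΔS_universe = 0.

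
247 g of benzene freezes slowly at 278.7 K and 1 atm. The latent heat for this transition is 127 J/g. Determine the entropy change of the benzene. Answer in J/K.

ΔS = -113 J/K

Heat released by the substance: Q = −mL = −247 × 127 = −31369 J.
At constant T, ΔS = Q_rev/T = −31369 / 278.7 = -113 J/K.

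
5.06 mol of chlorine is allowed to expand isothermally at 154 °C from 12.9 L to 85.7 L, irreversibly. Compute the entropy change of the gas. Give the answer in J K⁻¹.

Entropy is a state function, so ΔS_gas depends only on the end states.
For an isothermal ideal gas ΔS_gas = nR ln(V₂/V₁) = 5.06 × 8.314 × ln(85.7/12.9) = 79.7 J/K.

ΔS_gas = 79.7 J/K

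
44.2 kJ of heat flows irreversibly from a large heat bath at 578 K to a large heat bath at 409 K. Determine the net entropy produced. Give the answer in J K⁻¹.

ΔS_hot = −Q/T_H = −44200/578 = -76.47 J/K and ΔS_cold = +Q/T_C = 44200/409 = 108.1 J/K.
ΔS_total = -76.47 + 108.1 = 31.6 J/K, positive as the second law requires.

ΔS_total = 31.6 J/K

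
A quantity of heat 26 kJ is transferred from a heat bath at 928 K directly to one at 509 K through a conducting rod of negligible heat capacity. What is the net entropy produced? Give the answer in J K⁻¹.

ΔS_total = 23.1 J/K

ΔS_hot = −Q/T_H = −26000/928 = -28.02 J/K and ΔS_cold = +Q/T_C = 26000/509 = 51.08 J/K.
ΔS_total = -28.02 + 51.08 = 23.1 J/K, positive as the second law requires.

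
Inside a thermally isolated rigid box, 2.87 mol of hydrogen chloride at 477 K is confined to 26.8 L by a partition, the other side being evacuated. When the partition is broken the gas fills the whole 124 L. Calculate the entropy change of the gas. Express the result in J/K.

ΔS_gas = 36.6 J/K

For an ideal gas in free expansion Q = 0 and W = 0, so T is unchanged.
Entropy is a state function; using a reversible isothermal path, ΔS_gas = nR ln(V₂/V₁) = 2.87 × 8.314 × ln(124/26.8) = 36.6 J/K.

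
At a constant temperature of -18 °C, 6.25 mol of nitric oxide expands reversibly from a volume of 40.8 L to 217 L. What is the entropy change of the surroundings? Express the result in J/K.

For an isothermal ideal gas ΔS_gas = nR ln(V₂/V₁) = 6.25 × 8.314 × ln(217/40.8) = 86.8 J/K.
The process is reversible, so ΔS_surr = −ΔS_gas = -86.8 J/K and ΔS_universe = 0.

ΔS_surr = -86.8 J/K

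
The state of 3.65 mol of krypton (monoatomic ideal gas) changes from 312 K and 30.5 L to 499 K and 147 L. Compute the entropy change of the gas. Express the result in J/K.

Entropy is a state function: ΔS = nC_V ln(T₂/T₁) + nR ln(V₂/V₁), with C_V = 3R/2 = 12.47 J mol⁻¹ K⁻¹ for a monoatomic ideal gas.
ΔS = 3.65 × [12.47 × ln(499/312) + 8.314 × ln(147/30.5)] = 69.1 J/K.

ΔS = 69.1 J/K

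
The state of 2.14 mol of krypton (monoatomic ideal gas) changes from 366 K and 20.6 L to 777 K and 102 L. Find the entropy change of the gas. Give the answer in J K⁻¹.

Entropy is a state function: ΔS = nC_V ln(T₂/T₁) + nR ln(V₂/V₁), with C_V = 3R/2 = 12.47 J mol⁻¹ K⁻¹ for a monoatomic ideal gas.
ΔS = 2.14 × [12.47 × ln(777/366) + 8.314 × ln(102/20.6)] = 48.6 J/K.

ΔS = 48.6 J/K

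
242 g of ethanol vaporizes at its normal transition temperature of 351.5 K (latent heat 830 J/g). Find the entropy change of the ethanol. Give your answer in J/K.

Heat absorbed by the substance: Q = mL = 242 × 830 = 200860 J.
At constant T, ΔS = Q_rev/T = 200860 / 351.5 = 571 J/K.

ΔS = 571 J/K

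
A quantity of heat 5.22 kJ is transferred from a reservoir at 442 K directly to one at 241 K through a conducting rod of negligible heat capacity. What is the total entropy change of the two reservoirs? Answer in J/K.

ΔS_hot = −Q/T_H = −5220/442 = -11.81 J/K and ΔS_cold = +Q/T_C = 5220/241 = 21.66 J/K.
ΔS_total = -11.81 + 21.66 = 9.85 J/K, positive as the second law requires.

ΔS_total = 9.85 J/K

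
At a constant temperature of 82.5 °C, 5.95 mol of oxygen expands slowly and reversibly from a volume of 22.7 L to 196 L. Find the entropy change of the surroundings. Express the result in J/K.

For an isothermal ideal gas ΔS_gas = nR ln(V₂/V₁) = 5.95 × 8.314 × ln(196/22.7) = 107 J/K.
The process is reversible, so ΔS_surr = −ΔS_gas = -107 J/K and ΔS_universe = 0.

ΔS_surr = -107 J/K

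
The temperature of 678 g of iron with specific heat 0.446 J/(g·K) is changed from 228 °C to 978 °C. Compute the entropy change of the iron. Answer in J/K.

ΔS = 277 J/K

In kelvin: T₁ = 501.15 K, T₂ = 1251.15 K. ΔS = ∫dQ_rev/T = m c ln(T₂/T₁) = 678 × 0.446 × ln(1251.15/501.15) = 277 J/K.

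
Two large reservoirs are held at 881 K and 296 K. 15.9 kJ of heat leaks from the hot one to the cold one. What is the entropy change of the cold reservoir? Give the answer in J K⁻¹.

The cold reservoir gains heat Q, so ΔS_cold = +Q/T_C = 15900/296 = 53.7 J/K.

ΔS_cold = 53.7 J/K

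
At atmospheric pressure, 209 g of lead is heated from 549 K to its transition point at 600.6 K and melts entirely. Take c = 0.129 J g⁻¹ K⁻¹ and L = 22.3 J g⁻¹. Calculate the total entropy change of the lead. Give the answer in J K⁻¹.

ΔS = 10.2 J/K

Warming step: ΔS₁ = m c ln(T_tr/T_i) = 209 × 0.129 × ln(600.6/549) = 2.422 J/K.
Phase change: ΔS₂ = +mL/T_tr = 209 × 22.3 / 600.6 = 7.76 J/K.
ΔS_total = (2.422) + (7.76) = 10.2 J/K.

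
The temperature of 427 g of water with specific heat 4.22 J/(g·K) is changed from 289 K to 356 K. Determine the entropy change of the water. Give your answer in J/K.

ΔS = 376 J/K

ΔS = ∫dQ_rev/T = m c ln(T₂/T₁) = 427 × 4.22 × ln(356/289) = 376 J/K.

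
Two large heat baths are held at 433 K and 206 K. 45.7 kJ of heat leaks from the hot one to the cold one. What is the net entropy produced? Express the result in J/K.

ΔS_total = 116 J/K

ΔS_hot = −Q/T_H = −45700/433 = -105.5 J/K and ΔS_cold = +Q/T_C = 45700/206 = 221.8 J/K.
ΔS_total = -105.5 + 221.8 = 116 J/K, positive as the second law requires.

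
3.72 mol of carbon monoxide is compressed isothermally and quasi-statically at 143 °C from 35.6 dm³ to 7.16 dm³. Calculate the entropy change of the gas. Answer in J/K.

ΔS_gas = -49.6 J/K

For an isothermal ideal gas ΔS_gas = nR ln(V₂/V₁) = 3.72 × 8.314 × ln(7.16/35.6) = -49.6 J/K.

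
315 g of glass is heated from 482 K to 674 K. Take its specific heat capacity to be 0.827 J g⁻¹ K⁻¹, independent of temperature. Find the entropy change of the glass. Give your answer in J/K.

ΔS = ∫dQ_rev/T = m c ln(T₂/T₁) = 315 × 0.827 × ln(674/482) = 87.3 J/K.

ΔS = 87.3 J/K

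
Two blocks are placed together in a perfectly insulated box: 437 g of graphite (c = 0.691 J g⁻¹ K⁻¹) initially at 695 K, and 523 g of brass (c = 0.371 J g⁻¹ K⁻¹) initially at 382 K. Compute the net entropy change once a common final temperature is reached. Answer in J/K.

ΔS_total = 20 J/K

Energy balance: T_f = (m₁c₁T₁ + m₂c₂T₂)/(m₁c₁ + m₂c₂) = 572.56 K.
ΔS₁ = m₁c₁ ln(T_f/T₁) = 301.967 × ln(572.56/695) = -58.52 J/K.
ΔS₂ = m₂c₂ ln(T_f/T₂) = 194.033 × ln(572.56/382) = 78.52 J/K.
ΔS_total = -58.52 + 78.52 = 20 J/K.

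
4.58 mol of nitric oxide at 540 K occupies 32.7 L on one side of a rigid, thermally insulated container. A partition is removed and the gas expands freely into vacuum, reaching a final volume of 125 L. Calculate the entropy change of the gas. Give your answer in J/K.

ΔS_gas = 51.1 J/K

For an ideal gas in free expansion Q = 0 and W = 0, so T is unchanged.
Entropy is a state function; using a reversible isothermal path, ΔS_gas = nR ln(V₂/V₁) = 4.58 × 8.314 × ln(125/32.7) = 51.1 J/K.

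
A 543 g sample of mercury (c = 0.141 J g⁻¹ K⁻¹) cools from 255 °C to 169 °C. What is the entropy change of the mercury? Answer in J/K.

In kelvin: T₁ = 528.15 K, T₂ = 442.15 K. ΔS = ∫dQ_rev/T = m c ln(T₂/T₁) = 543 × 0.141 × ln(442.15/528.15) = -13.6 J/K.

ΔS = -13.6 J/K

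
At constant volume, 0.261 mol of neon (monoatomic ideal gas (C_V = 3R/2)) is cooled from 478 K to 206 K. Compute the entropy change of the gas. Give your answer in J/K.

At constant volume, ΔS = nC_V ln(T₂/T₁) with C_V = 3R/2 = 12.47 J mol⁻¹ K⁻¹.
ΔS = 0.261 × 12.47 × ln(206/478) = -2.74 J/K.

ΔS = -2.74 J/K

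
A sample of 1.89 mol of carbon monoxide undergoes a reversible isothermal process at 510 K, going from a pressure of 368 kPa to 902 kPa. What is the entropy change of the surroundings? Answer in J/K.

ΔS_surr = 14.1 J/K

For an isothermal ideal gas ΔS_gas = nR ln(P₁/P₂) = 1.89 × 8.314 × ln(368/902) = -14.1 J/K.
The process is reversible, so ΔS_surr = −ΔS_gas = 14.1 J/K and ΔS_universe = 0.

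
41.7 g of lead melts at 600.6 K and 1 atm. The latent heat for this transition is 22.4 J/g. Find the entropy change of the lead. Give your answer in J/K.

ΔS = 1.56 J/K

Heat absorbed by the substance: Q = mL = 41.7 × 22.4 = 934.08 J.
At constant T, ΔS = Q_rev/T = 934.08 / 600.6 = 1.56 J/K.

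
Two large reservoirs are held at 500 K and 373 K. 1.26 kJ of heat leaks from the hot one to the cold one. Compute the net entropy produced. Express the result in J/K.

ΔS_hot = −Q/T_H = −1260/500 = -2.52 J/K and ΔS_cold = +Q/T_C = 1260/373 = 3.378 J/K.
ΔS_total = -2.52 + 3.378 = 0.858 J/K, positive as the second law requires.

ΔS_total = 0.858 J/K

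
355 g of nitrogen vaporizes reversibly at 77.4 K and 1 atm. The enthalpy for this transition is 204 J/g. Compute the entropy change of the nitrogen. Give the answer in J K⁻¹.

ΔS = 936 J/K

Heat absorbed by the substance: Q = mL = 355 × 204 = 72420 J.
At constant T, ΔS = Q_rev/T = 72420 / 77.4 = 936 J/K.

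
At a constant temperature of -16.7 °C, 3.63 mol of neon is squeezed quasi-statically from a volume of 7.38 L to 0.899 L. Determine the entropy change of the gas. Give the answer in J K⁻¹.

For an isothermal ideal gas ΔS_gas = nR ln(V₂/V₁) = 3.63 × 8.314 × ln(0.899/7.38) = -63.5 J/K.

ΔS_gas = -63.5 J/K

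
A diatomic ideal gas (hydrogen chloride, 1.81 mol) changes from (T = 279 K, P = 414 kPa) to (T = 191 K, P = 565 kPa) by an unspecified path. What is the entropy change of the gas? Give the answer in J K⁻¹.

ΔS = -24.6 J/K

ΔS = nC_p ln(T₂/T₁) − nR ln(P₂/P₁), with C_p = 7R/2 = 29.1 J mol⁻¹ K⁻¹ for a diatomic ideal gas.
ΔS = 1.81 × [29.1 × ln(191/279) − 8.314 × ln(565/414)] = -24.6 J/K.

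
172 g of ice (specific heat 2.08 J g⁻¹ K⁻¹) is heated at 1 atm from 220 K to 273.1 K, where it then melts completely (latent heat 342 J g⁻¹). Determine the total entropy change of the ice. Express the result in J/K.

ΔS = 293 J/K

Warming step: ΔS₁ = m c ln(T_tr/T_i) = 172 × 2.08 × ln(273.1/220) = 77.35 J/K.
Phase change: ΔS₂ = +mL/T_tr = 172 × 342 / 273.1 = 215.4 J/K.
ΔS_total = (77.35) + (215.4) = 293 J/K.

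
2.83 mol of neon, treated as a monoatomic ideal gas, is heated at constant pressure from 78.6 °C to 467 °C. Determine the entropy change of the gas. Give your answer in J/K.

ΔS = 43.8 J/K

In kelvin: T₁ = 351.75 K, T₂ = 740.15 K. At constant pressure, ΔS = nC_p ln(T₂/T₁) with C_p = 5R/2 = 20.79 J mol⁻¹ K⁻¹.
ΔS = 2.83 × 20.79 × ln(740.15/351.75) = 43.8 J/K.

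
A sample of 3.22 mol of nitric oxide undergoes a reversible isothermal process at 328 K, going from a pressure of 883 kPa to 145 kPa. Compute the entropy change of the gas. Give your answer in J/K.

ΔS_gas = 48.4 J/K

For an isothermal ideal gas ΔS_gas = nR ln(P₁/P₂) = 3.22 × 8.314 × ln(883/145) = 48.4 J/K.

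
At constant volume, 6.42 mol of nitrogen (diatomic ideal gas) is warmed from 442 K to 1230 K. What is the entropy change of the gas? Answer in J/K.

ΔS = 137 J/K

At constant volume, ΔS = nC_V ln(T₂/T₁) with C_V = 5R/2 = 20.79 J mol⁻¹ K⁻¹.
ΔS = 6.42 × 20.79 × ln(1230/442) = 137 J/K.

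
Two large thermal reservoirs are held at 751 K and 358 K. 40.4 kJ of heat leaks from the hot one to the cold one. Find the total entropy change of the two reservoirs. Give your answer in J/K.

ΔS_hot = −Q/T_H = −40400/751 = -53.795 J/K and ΔS_cold = +Q/T_C = 40400/358 = 112.85 J/K.
ΔS_total = -53.795 + 112.85 = 59.1 J/K, positive as the second law requires.

ΔS_total = 59.1 J/K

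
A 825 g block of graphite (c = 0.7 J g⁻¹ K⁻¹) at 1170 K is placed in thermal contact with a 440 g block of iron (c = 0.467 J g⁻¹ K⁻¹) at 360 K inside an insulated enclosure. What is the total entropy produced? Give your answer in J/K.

ΔS_total = 85.2 J/K

Energy balance: T_f = (m₁c₁T₁ + m₂c₂T₂)/(m₁c₁ + m₂c₂) = 957.43 K.
ΔS₁ = m₁c₁ ln(T_f/T₁) = 577.5 × ln(957.43/1170) = -115.8 J/K.
ΔS₂ = m₂c₂ ln(T_f/T₂) = 205.48 × ln(957.43/360) = 201 J/K.
ΔS_total = -115.8 + 201 = 85.2 J/K.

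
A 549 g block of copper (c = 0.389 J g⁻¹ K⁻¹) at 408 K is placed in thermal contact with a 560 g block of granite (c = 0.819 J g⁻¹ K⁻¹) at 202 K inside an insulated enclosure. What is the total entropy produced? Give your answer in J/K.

Energy balance: T_f = (m₁c₁T₁ + m₂c₂T₂)/(m₁c₁ + m₂c₂) = 267.45 K.
ΔS₁ = m₁c₁ ln(T_f/T₁) = 213.561 × ln(267.45/408) = -90.2 J/K.
ΔS₂ = m₂c₂ ln(T_f/T₂) = 458.64 × ln(267.45/202) = 128.7 J/K.
ΔS_total = -90.2 + 128.7 = 38.5 J/K.

ΔS_total = 38.5 J/K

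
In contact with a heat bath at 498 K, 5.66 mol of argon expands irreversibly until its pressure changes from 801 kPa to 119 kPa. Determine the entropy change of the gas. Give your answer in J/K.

ΔS_gas = 89.7 J/K

Entropy is a state function, so ΔS_gas depends only on the end states.
For an isothermal ideal gas ΔS_gas = nR ln(P₁/P₂) = 5.66 × 8.314 × ln(801/119) = 89.7 J/K.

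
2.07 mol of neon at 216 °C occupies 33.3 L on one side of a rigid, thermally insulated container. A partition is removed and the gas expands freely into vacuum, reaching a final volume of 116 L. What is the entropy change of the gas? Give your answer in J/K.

No heat is exchanged and no work is done, so the ideal-gas temperature stays constant.
Entropy is a state function; using a reversible isothermal path, ΔS_gas = nR ln(V₂/V₁) = 2.07 × 8.314 × ln(116/33.3) = 21.5 J/K.

ΔS_gas = 21.5 J/K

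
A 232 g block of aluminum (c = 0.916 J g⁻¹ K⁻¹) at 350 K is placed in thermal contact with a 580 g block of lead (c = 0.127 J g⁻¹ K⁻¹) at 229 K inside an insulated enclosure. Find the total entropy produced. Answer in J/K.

ΔS_total = 4.58 J/K

Energy balance: T_f = (m₁c₁T₁ + m₂c₂T₂)/(m₁c₁ + m₂c₂) = 318.85 K.
ΔS₁ = m₁c₁ ln(T_f/T₁) = 212.512 × ln(318.85/350) = -19.805 J/K.
ΔS₂ = m₂c₂ ln(T_f/T₂) = 73.66 × ln(318.85/229) = 24.382 J/K.
ΔS_total = -19.805 + 24.382 = 4.58 J/K.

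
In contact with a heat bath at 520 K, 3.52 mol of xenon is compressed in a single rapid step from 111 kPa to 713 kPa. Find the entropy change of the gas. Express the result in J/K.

ΔS_gas = -54.4 J/K

Entropy is a state function, so ΔS_gas depends only on the end states.
For an isothermal ideal gas ΔS_gas = nR ln(P₁/P₂) = 3.52 × 8.314 × ln(111/713) = -54.4 J/K.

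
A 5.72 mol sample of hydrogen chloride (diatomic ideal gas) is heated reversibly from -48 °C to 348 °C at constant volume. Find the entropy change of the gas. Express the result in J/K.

ΔS = 121 J/K

In kelvin: T₁ = 225.15 K, T₂ = 621.15 K. At constant volume, ΔS = nC_V ln(T₂/T₁) with C_V = 5R/2 = 20.79 J mol⁻¹ K⁻¹.
ΔS = 5.72 × 20.79 × ln(621.15/225.15) = 121 J/K.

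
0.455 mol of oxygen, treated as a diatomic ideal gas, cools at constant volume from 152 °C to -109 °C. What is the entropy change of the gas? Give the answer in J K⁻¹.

In kelvin: T₁ = 425.15 K, T₂ = 164.15 K. At constant volume, ΔS = nC_V ln(T₂/T₁) with C_V = 5R/2 = 20.79 J mol⁻¹ K⁻¹.
ΔS = 0.455 × 20.79 × ln(164.15/425.15) = -9 J/K.

ΔS = -9 J/K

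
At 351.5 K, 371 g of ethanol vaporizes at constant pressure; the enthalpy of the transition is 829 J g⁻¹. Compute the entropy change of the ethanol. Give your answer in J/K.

ΔS = 875 J/K

Heat absorbed by the substance: Q = mL = 371 × 829 = 307559 J.
At constant T, ΔS = Q_rev/T = 307559 / 351.5 = 875 J/K.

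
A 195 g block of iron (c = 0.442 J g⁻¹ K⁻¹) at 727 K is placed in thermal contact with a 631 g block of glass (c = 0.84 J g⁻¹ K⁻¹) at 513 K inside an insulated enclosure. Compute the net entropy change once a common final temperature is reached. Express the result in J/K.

ΔS_total = 4.89 J/K

Energy balance: T_f = (m₁c₁T₁ + m₂c₂T₂)/(m₁c₁ + m₂c₂) = 542.93 K.
ΔS₁ = m₁c₁ ln(T_f/T₁) = 86.19 × ln(542.93/727) = -25.163 J/K.
ΔS₂ = m₂c₂ ln(T_f/T₂) = 530.04 × ln(542.93/513) = 30.057 J/K.
ΔS_total = -25.163 + 30.057 = 4.89 J/K.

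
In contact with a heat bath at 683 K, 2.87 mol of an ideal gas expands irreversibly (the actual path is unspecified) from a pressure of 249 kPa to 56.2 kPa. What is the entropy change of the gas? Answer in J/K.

ΔS_gas = 35.5 J/K

Entropy is a state function, so ΔS_gas depends only on the end states.
For an isothermal ideal gas ΔS_gas = nR ln(P₁/P₂) = 2.87 × 8.314 × ln(249/56.2) = 35.5 J/K.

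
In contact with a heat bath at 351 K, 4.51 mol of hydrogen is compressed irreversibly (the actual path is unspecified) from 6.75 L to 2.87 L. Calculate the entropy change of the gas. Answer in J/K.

ΔS_gas = -32.1 J/K

Entropy is a state function, so ΔS_gas depends only on the end states.
For an isothermal ideal gas ΔS_gas = nR ln(V₂/V₁) = 4.51 × 8.314 × ln(2.87/6.75) = -32.1 J/K.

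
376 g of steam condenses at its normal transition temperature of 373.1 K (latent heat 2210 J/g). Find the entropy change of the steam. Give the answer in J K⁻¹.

Heat released by the substance: Q = −mL = −376 × 2210 = −830960 J.
At constant T, ΔS = Q_rev/T = −830960 / 373.1 = -2230 J/K.

ΔS = -2230 J/K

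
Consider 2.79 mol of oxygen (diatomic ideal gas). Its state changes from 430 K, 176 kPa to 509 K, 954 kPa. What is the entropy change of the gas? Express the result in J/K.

ΔS = nC_p ln(T₂/T₁) − nR ln(P₂/P₁), with C_p = 7R/2 = 29.1 J mol⁻¹ K⁻¹ for a diatomic ideal gas.
ΔS = 2.79 × [29.1 × ln(509/430) − 8.314 × ln(954/176)] = -25.5 J/K.

ΔS = -25.5 J/K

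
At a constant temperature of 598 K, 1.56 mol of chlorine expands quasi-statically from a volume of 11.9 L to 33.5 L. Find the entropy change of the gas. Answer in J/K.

For an isothermal ideal gas ΔS_gas = nR ln(V₂/V₁) = 1.56 × 8.314 × ln(33.5/11.9) = 13.4 J/K.

ΔS_gas = 13.4 J/K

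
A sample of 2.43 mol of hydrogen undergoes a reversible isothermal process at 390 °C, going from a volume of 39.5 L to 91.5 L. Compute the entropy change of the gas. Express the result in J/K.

ΔS_gas = 17 J/K

For an isothermal ideal gas ΔS_gas = nR ln(V₂/V₁) = 2.43 × 8.314 × ln(91.5/39.5) = 17 J/K.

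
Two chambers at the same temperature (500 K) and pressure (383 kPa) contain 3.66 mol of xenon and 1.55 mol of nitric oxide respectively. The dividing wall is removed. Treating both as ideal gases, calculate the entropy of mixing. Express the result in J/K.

ΔS_mix = 26.4 J/K

Mole fractions: x_A = 3.66/5.21 = 0.702, x_B = 0.298.
ΔS_mix = −R(n_A ln x_A + n_B ln x_B) = −8.314 × (3.66 ln 0.702 + 1.55 ln 0.298) = 26.4 J/K.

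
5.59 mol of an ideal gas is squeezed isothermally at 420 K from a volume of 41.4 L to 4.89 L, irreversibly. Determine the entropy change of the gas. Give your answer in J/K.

Entropy is a state function, so ΔS_gas depends only on the end states.
For an isothermal ideal gas ΔS_gas = nR ln(V₂/V₁) = 5.59 × 8.314 × ln(4.89/41.4) = -99.3 J/K.

ΔS_gas = -99.3 J/K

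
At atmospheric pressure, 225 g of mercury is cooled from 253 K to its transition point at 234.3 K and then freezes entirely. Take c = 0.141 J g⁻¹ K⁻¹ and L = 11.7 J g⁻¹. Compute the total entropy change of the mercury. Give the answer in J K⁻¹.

Cooling step: ΔS₁ = m c ln(T_tr/T_i) = 225 × 0.141 × ln(234.3/253) = -2.436 J/K.
Phase change: ΔS₂ = −mL/T_tr = −225 × 11.7 / 234.3 = -11.24 J/K.
ΔS_total = (-2.436) + (-11.24) = -13.7 J/K.

ΔS = -13.7 J/K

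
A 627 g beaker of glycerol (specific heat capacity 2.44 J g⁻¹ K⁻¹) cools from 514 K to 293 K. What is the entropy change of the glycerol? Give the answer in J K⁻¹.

ΔS = ∫dQ_rev/T = m c ln(T₂/T₁) = 627 × 2.44 × ln(293/514) = -860 J/K.

ΔS = -860 J/K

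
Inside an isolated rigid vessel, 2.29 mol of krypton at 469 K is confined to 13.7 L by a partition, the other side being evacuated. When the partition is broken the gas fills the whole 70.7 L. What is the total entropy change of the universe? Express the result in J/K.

ΔS_universe = 31.2 J/K

No heat is exchanged and no work is done, so the ideal-gas temperature stays constant.
Entropy is a state function; using a reversible isothermal path, ΔS_gas = nR ln(V₂/V₁) = 2.29 × 8.314 × ln(70.7/13.7) = 31.2 J/K.
The insulated surroundings exchange no heat, so ΔS_surr = 0 and ΔS_universe = ΔS_gas.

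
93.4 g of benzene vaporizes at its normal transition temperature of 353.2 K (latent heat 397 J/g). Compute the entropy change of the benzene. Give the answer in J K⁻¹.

ΔS = 105 J/K

Heat absorbed by the substance: Q = mL = 93.4 × 397 = 37079.8 J.
At constant T, ΔS = Q_rev/T = 37079.8 / 353.2 = 105 J/K.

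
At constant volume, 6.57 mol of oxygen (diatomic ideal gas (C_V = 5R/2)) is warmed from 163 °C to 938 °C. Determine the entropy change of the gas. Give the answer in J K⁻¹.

ΔS = 139 J/K

In kelvin: T₁ = 436.15 K, T₂ = 1211.15 K. At constant volume, ΔS = nC_V ln(T₂/T₁) with C_V = 5R/2 = 20.79 J mol⁻¹ K⁻¹.
ΔS = 6.57 × 20.79 × ln(1211.15/436.15) = 139 J/K.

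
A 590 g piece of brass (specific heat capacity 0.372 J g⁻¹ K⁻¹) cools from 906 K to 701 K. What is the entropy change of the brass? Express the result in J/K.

ΔS = -56.3 J/K

ΔS = ∫dQ_rev/T = m c ln(T₂/T₁) = 590 × 0.372 × ln(701/906) = -56.3 J/K.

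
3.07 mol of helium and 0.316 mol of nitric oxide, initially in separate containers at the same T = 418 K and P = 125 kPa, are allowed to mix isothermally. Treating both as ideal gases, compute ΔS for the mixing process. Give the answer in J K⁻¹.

ΔS_mix = 8.73 J/K

Mole fractions: x_A = 3.07/3.39 = 0.907, x_B = 0.0933.
ΔS_mix = −R(n_A ln x_A + n_B ln x_B) = −8.314 × (3.07 ln 0.907 + 0.316 ln 0.0933) = 8.73 J/K.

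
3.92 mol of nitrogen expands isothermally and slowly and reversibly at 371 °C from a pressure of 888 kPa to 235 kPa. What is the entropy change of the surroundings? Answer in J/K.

ΔS_surr = -43.3 J/K

For an isothermal ideal gas ΔS_gas = nR ln(P₁/P₂) = 3.92 × 8.314 × ln(888/235) = 43.3 J/K.
The process is reversible, so ΔS_surr = −ΔS_gas = -43.3 J/K and ΔS_universe = 0.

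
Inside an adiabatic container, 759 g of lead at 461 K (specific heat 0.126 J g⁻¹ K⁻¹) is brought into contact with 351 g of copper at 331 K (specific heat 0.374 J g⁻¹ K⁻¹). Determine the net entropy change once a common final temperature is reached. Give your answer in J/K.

Energy balance: T_f = (m₁c₁T₁ + m₂c₂T₂)/(m₁c₁ + m₂c₂) = 385.79 K.
ΔS₁ = m₁c₁ ln(T_f/T₁) = 95.634 × ln(385.79/461) = -17.03 J/K.
ΔS₂ = m₂c₂ ln(T_f/T₂) = 131.274 × ln(385.79/331) = 20.11 J/K.
ΔS_total = -17.03 + 20.11 = 3.08 J/K.

ΔS_total = 3.08 J/K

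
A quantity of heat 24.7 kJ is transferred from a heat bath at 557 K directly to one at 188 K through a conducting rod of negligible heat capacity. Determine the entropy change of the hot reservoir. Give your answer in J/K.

The hot reservoir loses heat Q, so ΔS_hot = −Q/T_H = −24700/557 = -44.3 J/K.

ΔS_hot = -44.3 J/K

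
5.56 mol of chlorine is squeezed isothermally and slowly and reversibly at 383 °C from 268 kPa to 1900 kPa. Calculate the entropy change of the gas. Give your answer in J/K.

For an isothermal ideal gas ΔS_gas = nR ln(P₁/P₂) = 5.56 × 8.314 × ln(268/1900) = -90.5 J/K.

ΔS_gas = -90.5 J/K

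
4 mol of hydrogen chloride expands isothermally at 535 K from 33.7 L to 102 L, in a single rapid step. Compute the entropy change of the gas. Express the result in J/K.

Entropy is a state function, so ΔS_gas depends only on the end states.
For an isothermal ideal gas ΔS_gas = nR ln(V₂/V₁) = 4 × 8.314 × ln(102/33.7) = 36.8 J/K.

ΔS_gas = 36.8 J/K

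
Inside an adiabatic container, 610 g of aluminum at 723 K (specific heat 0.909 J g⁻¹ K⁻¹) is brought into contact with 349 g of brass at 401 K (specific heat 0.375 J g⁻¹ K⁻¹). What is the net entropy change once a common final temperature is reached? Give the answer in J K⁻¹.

Energy balance: T_f = (m₁c₁T₁ + m₂c₂T₂)/(m₁c₁ + m₂c₂) = 661.51 K.
ΔS₁ = m₁c₁ ln(T_f/T₁) = 554.49 × ln(661.51/723) = -49.28 J/K.
ΔS₂ = m₂c₂ ln(T_f/T₂) = 130.875 × ln(661.51/401) = 65.51 J/K.
ΔS_total = -49.28 + 65.51 = 16.2 J/K.

ΔS_total = 16.2 J/K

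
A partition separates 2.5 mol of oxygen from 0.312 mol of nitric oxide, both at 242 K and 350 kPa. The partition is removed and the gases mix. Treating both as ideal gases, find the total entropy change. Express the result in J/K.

Mole fractions: x_A = 2.5/2.81 = 0.889, x_B = 0.111.
ΔS_mix = −R(n_A ln x_A + n_B ln x_B) = −8.314 × (2.5 ln 0.889 + 0.312 ln 0.111) = 8.15 J/K.

ΔS_mix = 8.15 J/K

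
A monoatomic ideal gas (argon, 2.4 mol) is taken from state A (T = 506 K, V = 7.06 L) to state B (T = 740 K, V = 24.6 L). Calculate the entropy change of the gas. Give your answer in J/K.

Entropy is a state function: ΔS = nC_V ln(T₂/T₁) + nR ln(V₂/V₁), with C_V = 3R/2 = 12.47 J mol⁻¹ K⁻¹ for a monoatomic ideal gas.
ΔS = 2.4 × [12.47 × ln(740/506) + 8.314 × ln(24.6/7.06)] = 36.3 J/K.

ΔS = 36.3 J/K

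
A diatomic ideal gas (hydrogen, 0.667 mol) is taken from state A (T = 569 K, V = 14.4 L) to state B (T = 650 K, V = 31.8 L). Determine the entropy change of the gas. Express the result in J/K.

ΔS = 6.24 J/K

Entropy is a state function: ΔS = nC_V ln(T₂/T₁) + nR ln(V₂/V₁), with C_V = 5R/2 = 20.79 J mol⁻¹ K⁻¹ for a diatomic ideal gas.
ΔS = 0.667 × [20.79 × ln(650/569) + 8.314 × ln(31.8/14.4)] = 6.24 J/K.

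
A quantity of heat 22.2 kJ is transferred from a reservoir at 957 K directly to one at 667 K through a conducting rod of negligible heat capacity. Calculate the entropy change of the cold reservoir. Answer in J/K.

ΔS_cold = 33.3 J/K

The cold reservoir gains heat Q, so ΔS_cold = +Q/T_C = 22200/667 = 33.3 J/K.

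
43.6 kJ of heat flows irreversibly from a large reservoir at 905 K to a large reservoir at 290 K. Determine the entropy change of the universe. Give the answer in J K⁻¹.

ΔS_hot = −Q/T_H = −43600/905 = -48.18 J/K and ΔS_cold = +Q/T_C = 43600/290 = 150.3 J/K.
ΔS_total = -48.18 + 150.3 = 102 J/K, positive as the second law requires.

ΔS_total = 102 J/K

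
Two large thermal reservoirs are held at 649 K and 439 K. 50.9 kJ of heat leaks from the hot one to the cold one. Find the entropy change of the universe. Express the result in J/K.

ΔS_total = 37.5 J/K

ΔS_hot = −Q/T_H = −50900/649 = -78.43 J/K and ΔS_cold = +Q/T_C = 50900/439 = 115.9 J/K.
ΔS_total = -78.43 + 115.9 = 37.5 J/K, positive as the second law requires.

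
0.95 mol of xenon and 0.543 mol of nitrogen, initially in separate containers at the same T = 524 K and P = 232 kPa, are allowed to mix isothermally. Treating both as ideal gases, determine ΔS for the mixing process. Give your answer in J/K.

ΔS_mix = 8.14 J/K

Mole fractions: x_A = 0.95/1.49 = 0.636, x_B = 0.364.
ΔS_mix = −R(n_A ln x_A + n_B ln x_B) = −8.314 × (0.95 ln 0.636 + 0.543 ln 0.364) = 8.14 J/K.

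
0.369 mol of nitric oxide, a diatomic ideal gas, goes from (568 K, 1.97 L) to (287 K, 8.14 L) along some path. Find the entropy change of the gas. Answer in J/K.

ΔS = -0.883 J/K

Entropy is a state function: ΔS = nC_V ln(T₂/T₁) + nR ln(V₂/V₁), with C_V = 5R/2 = 20.79 J mol⁻¹ K⁻¹ for a diatomic ideal gas.
ΔS = 0.369 × [20.79 × ln(287/568) + 8.314 × ln(8.14/1.97)] = -0.883 J/K.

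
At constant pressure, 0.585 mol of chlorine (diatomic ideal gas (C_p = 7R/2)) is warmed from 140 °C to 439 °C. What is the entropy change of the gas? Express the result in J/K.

ΔS = 9.27 J/K

In kelvin: T₁ = 413.15 K, T₂ = 712.15 K. At constant pressure, ΔS = nC_p ln(T₂/T₁) with C_p = 7R/2 = 29.1 J mol⁻¹ K⁻¹.
ΔS = 0.585 × 29.1 × ln(712.15/413.15) = 9.27 J/K.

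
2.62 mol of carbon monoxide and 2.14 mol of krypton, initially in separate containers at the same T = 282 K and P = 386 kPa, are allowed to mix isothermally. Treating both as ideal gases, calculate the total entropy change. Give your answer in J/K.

Mole fractions: x_A = 2.62/4.76 = 0.55, x_B = 0.45.
ΔS_mix = −R(n_A ln x_A + n_B ln x_B) = −8.314 × (2.62 ln 0.55 + 2.14 ln 0.45) = 27.2 J/K.

ΔS_mix = 27.2 J/K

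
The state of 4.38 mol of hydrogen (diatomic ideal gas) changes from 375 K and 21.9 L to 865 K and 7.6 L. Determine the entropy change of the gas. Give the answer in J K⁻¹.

ΔS = 37.6 J/K

Entropy is a state function: ΔS = nC_V ln(T₂/T₁) + nR ln(V₂/V₁), with C_V = 5R/2 = 20.79 J mol⁻¹ K⁻¹ for a diatomic ideal gas.
ΔS = 4.38 × [20.79 × ln(865/375) + 8.314 × ln(7.6/21.9)] = 37.6 J/K.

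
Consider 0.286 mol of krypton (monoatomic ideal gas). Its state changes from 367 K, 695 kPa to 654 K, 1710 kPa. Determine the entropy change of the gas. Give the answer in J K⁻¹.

ΔS = nC_p ln(T₂/T₁) − nR ln(P₂/P₁), with C_p = 5R/2 = 20.79 J mol⁻¹ K⁻¹ for a monoatomic ideal gas.
ΔS = 0.286 × [20.79 × ln(654/367) − 8.314 × ln(1710/695)] = 1.29 J/K.

ΔS = 1.29 J/K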